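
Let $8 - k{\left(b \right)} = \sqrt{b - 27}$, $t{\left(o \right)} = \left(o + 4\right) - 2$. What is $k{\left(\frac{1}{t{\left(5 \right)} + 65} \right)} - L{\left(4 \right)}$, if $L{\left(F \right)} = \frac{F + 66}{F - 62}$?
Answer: $\frac{267}{29} - \frac{i \sqrt{3886}}{12} \approx 9.2069 - 5.1948 i$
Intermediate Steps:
$L{\left(F \right)} = \frac{66 + F}{-62 + F}$
$t{\left(o \right)} = 2 + o$ ($t{\left(o \right)} = \left(4 + o\right) - 2 = 2 + o$)
$k{\left(b \right)} = 8 - \sqrt{-27 + b}$ ($k{\left(b \right)} = 8 - \sqrt{b - 27} = 8 - \sqrt{-27 + b}$)
$k{\left(\frac{1}{t{\left(5 \right)} + 65} \right)} - L{\left(4 \right)} = \left(8 - \sqrt{-27 + \frac{1}{\left(2 + 5\right) + 65}}\right) - \frac{66 + 4}{-62 + 4} = \left(8 - \sqrt{-27 + \frac{1}{7 + 65}}\right) - \frac{1}{-58} \cdot 70 = \left(8 - \sqrt{-27 + \frac{1}{72}}\right) - \left(- \frac{1}{58}\right) 70 = \left(8 - \sqrt{-27 + \frac{1}{72}}\right) - - \frac{35}{29} = \left(8 - \sqrt{- \frac{1943}{72}}\right) + \frac{35}{29} = \left(8 - \frac{i \sqrt{3886}}{12}\right) + \frac{35}{29} = \frac{267}{29} - \frac{i \sqrt{3886}}{12}$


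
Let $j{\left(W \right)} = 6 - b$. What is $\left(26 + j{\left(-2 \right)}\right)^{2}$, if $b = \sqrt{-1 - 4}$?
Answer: $\left(32 - i \sqrt{5}\right)^{2} \approx 1019.0 - 143.11 i$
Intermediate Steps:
$b = i \sqrt{5}$ ($b = \sqrt{-5} = i \sqrt{5} \approx 2.2361 i$)
$j{\left(W \right)} = 6 - i \sqrt{5}$
$\left(26 + j{\left(-2 \right)}\right)^{2} = \left(26 + \left(6 - i \sqrt{5}\right)\right)^{2} = \left(32 - i \sqrt{5}\right)^{2}$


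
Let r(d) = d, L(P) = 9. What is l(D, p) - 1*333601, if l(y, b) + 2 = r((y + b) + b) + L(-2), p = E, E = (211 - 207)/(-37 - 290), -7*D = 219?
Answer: -763668335/2289 ≈ -3.3363e+5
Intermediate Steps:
D = -219/7 (D = -⅐*219 = -219/7 ≈ -31.286)
E = -4/327 (E = 4/(-327) = 4*(-1/327) = -4/327 ≈ -0.012232)
p = -4/327 ≈ -0.012232
l(y, b) = 7 + y + 2*b (l(y, b) = -2 + (((y + b) + b) + 9) = -2 + (((b + y) + b) + 9) = -2 + ((y + 2*b) + 9) = -2 + (9 + y + 2*b) = 7 + y + 2*b)
l(D, p) - 1*333601 = (7 - 219/7 + 2*(-4/327)) - 1*333601 = (7 - 219/7 - 8/327) - 333601 = -55646/2289 - 333601 = -763668335/2289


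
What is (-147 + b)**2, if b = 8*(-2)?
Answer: 26569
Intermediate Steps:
b = -16
(-147 + b)**2 = (-147 - 16)**2 = (-163)**2 = 26569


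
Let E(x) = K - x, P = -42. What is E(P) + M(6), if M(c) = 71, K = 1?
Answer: 114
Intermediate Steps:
E(x) = 1 - x
E(P) + M(6) = (1 - 1*(-42)) + 71 = (1 + 42) + 71 = 43 + 71 = 114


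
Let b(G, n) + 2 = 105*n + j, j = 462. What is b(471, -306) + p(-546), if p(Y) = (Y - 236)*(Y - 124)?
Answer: 492270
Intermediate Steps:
p(Y) = (-236 + Y)*(-124 + Y)
b(G, n) = 460 + 105*n (b(G, n) = -2 + (105*n + 462) = -2 + (462 + 105*n) = 460 + 105*n)
b(471, -306) + p(-546) = (460 + 105*(-306)) + (29264 + (-546)² - 360*(-546)) = (460 - 32130) + (29264 + 298116 + 196560) = -31670 + 523940 = 492270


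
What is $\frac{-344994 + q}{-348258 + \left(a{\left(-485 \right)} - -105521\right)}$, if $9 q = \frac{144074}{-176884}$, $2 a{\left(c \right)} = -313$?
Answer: $\frac{274607706169}{193337882343} \approx 1.4204$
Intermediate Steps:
$a{\left(c \right)} = - \frac{313}{2}$ ($a{\left(c \right)} = \frac{1}{2} \left(-313\right) = - \frac{313}{2}$)
$q = - \frac{72037}{795978}$ ($q = \frac{144074 \frac{1}{-176884}}{9} = \frac{144074 \left(- \frac{1}{176884}\right)}{9} = \frac{1}{9} \left(- \frac{72037}{88442}\right) = - \frac{72037}{795978} \approx -0.090501$)
$\frac{-344994 + q}{-348258 + \left(a{\left(-485 \right)} - -105521\right)} = \frac{-344994 - \frac{72037}{795978}}{-348258 - - \frac{210729}{2}} = - \frac{274607706169}{795978 \left(-348258 + \left(- \frac{313}{2} + 105521\right)\right)} = - \frac{274607706169}{795978 \left(-348258 + \frac{210729}{2}\right)} = - \frac{274607706169}{795978 \left(- \frac{485787}{2}\right)} = \left(- \frac{274607706169}{795978}\right) \left(- \frac{2}{485787}\right) = \frac{274607706169}{193337882343}$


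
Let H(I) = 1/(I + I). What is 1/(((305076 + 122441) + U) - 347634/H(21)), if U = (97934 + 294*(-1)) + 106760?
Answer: -1/13968711 ≈ -7.1589e-8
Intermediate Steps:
H(I) = 1/(2*I)
U = 204400 (U = (97934 - 294) + 106760 = 97640 + 106760 = 204400)
1/(((305076 + 122441) + U) - 347634/H(21)) = 1/(((305076 + 122441) + 204400) - 347634/((½)/21)) = 1/((427517 + 204400) - 347634/((½)*(1/21))) = 1/(631917 - 347634/1/42) = 1/(631917 - 347634*42) = 1/(631917 - 14600628) = 1/(-13968711) = -1/13968711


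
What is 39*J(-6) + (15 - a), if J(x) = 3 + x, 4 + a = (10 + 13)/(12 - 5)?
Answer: -709/7 ≈ -101.29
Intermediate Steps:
a = -5/7 (a = -4 + (10 + 13)/(12 - 5) = -4 + 23/7 = -5/7 ≈ -0.71429)
39*J(-6) + (15 - a) = 39*(3 - 6) + (15 - 1*(-5/7)) = 39*(-3) + (15 + 5/7) = -117 + 110/7 = -709/7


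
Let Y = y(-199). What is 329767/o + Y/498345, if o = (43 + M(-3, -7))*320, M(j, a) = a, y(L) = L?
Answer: 10955696209/382728960 ≈ 28.625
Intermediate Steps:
Y = -199
o = 11520 (o = (43 - 7)*320 = 36*320 = 11520)
329767/o + Y/498345 = 329767/11520 - 199/498345 = 10955696209/382728960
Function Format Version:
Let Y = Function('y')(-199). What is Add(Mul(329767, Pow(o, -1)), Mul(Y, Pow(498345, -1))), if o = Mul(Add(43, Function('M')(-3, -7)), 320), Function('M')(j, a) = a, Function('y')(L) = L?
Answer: Rational(10955696209, 382728960) ≈ 28.625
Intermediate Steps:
Y = -199
o = 11520 (o = Mul(Add(43, -7), 320) = Mul(36, 320) = 11520)
Add(Mul(329767, Pow(o, -1)), Mul(Y, Pow(498345, -1))) = Add(Mul(329767, Pow(11520, -1)), Mul(-199, Pow(498345, -1))) = Add(Mul(329767, Rational(1, 11520)), Mul(-199, Rational(1, 498345))) = Add(Rational(329767, 11520), Rational(-199, 498345)) = Rational(10955696209, 382728960)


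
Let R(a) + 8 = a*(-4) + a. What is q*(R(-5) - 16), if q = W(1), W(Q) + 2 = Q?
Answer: 9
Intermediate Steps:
W(Q) = -2 + Q
R(a) = -8 - 3*a (R(a) = -8 + (a*(-4) + a) = -8 + (-4*a + a) = -8 - 3*a)
q = -1 (q = -2 + 1 = -1)
q*(R(-5) - 16) = -((-8 - 3*(-5)) - 16) = -((-8 + 15) - 16) = -(7 - 16) = -1*(-9) = 9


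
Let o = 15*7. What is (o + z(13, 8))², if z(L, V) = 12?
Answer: 13689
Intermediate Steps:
o = 105
(o + z(13, 8))² = (105 + 12)² = 117² = 13689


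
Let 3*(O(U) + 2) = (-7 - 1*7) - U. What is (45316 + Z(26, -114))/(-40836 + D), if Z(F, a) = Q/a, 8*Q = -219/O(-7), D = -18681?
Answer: -179088613/235211184 ≈ -0.76139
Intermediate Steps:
O(U) = -20/3 - U/3 (O(U) = -2 + ((-7 - 1*7) - U)/3 = -2 + ((-7 - 7) - U)/3 = -2 + (-14 - U)/3 = -2 + (-14/3 - U/3) = -20/3 - U/3)
Q = 657/104 (Q = (-219/(-20/3 - ⅓*(-7)))/8 = (-219/(-20/3 + 7/3))/8 = (-219/(-13/3))/8 = (-219*(-3/13))/8 = (⅛)*(657/13) = 657/104 ≈ 6.3173)
Z(F, a) = 657/(104*a)
(45316 + Z(26, -114))/(-40836 + D) = (45316 + (657/104)/(-114))/(-40836 - 18681) = (45316 + (657/104)*(-1/114))/(-59517) = (45316 - 219/3952)*(-1/59517) = (179088613/3952)*(-1/59517) = -179088613/235211184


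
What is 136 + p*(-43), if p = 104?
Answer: -4336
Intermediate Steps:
136 + p*(-43) = 136 + 104*(-43) = 136 - 4472 = -4336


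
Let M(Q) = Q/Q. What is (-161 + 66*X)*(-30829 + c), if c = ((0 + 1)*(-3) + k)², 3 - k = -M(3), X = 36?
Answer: -68284020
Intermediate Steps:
M(Q) = 1
k = 4 (k = 3 - (-1) = 3 - 1*(-1) = 3 + 1 = 4)
c = 1 (c = ((0 + 1)*(-3) + 4)² = (1*(-3) + 4)² = (-3 + 4)² = 1² = 1)
(-161 + 66*X)*(-30829 + c) = (-161 + 66*36)*(-30829 + 1) = (-161 + 2376)*(-30828) = 2215*(-30828) = -68284020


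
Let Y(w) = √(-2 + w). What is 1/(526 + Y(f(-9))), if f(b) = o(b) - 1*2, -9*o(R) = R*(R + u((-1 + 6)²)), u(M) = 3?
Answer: 263/138343 - I*√10/276686 ≈ 0.0019011 - 1.1429e-5*I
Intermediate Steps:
o(R) = -R*(3 + R)/9 (o(R) = -R*(R + 3)/9 = -R*(3 + R)/9)
f(b) = -2 - b*(3 + b)/9 (f(b) = -b*(3 + b)/9 - 1*2 = -b*(3 + b)/9 - 2 = -2 - b*(3 + b)/9)
1/(526 + Y(f(-9))) = 1/(526 + √(-2 + (-2 - ⅑*(-9)*(3 - 9)))) = 1/(526 + √(-2 + (-2 - ⅑*(-9)*(-6)))) = 1/(526 + √(-2 + (-2 - 6))) = 1/(526 + √(-2 - 8)) = 1/(526 + √(-10)) = 1/(526 + I*√10)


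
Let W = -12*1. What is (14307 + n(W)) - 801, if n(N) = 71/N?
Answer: 162001/12 ≈ 13500.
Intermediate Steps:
W = -12
(14307 + n(W)) - 801 = (14307 + 71/(-12)) - 801 = (14307 + 71*(-1/12)) - 801 = (14307 - 71/12) - 801 = 171613/12 - 801 = 162001/12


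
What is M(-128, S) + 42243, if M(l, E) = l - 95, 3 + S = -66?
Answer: 42020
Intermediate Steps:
S = -69 (S = -3 - 66 = -69)
M(l, E) = -95 + l
M(-128, S) + 42243 = (-95 - 128) + 42243 = -223 + 42243 = 42020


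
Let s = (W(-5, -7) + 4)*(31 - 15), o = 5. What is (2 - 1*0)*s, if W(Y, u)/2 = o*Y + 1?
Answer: -1408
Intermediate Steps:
W(Y, u) = 2 + 10*Y (W(Y, u) = 2*(5*Y + 1) = 2*(1 + 5*Y) = 2 + 10*Y)
s = -704 (s = ((2 + 10*(-5)) + 4)*(31 - 15) = ((2 - 50) + 4)*16 = (-48 + 4)*16 = -44*16 = -704)
(2 - 1*0)*s = (2 - 1*0)*(-704) = (2 + 0)*(-704) = 2*(-704) = -1408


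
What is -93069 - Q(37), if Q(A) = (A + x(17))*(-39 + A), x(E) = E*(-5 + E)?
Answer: -92587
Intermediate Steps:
Q(A) = (-39 + A)*(204 + A) (Q(A) = (A + 17*(-5 + 17))*(-39 + A) = (A + 17*12)*(-39 + A) = (A + 204)*(-39 + A) = (204 + A)*(-39 + A) = (-39 + A)*(204 + A))
-93069 - Q(37) = -93069 - (-7956 + 37² + 165*37) = -93069 - (-7956 + 1369 + 6105) = -93069 - 1*(-482) = -93069 + 482 = -92587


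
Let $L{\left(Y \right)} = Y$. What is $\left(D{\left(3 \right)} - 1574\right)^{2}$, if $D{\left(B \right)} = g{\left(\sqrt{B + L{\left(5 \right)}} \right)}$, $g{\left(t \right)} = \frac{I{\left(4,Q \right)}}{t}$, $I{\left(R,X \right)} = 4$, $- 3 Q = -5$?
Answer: $\left(1574 - \sqrt{2}\right)^{2} \approx 2.473 \cdot 10^{6}$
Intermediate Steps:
$Q = \frac{5}{3}$ ($Q = \left(- \frac{1}{3}\right) \left(-5\right) = \frac{5}{3} \approx 1.6667$)
$g{\left(t \right)} = \frac{4}{t}$
$D{\left(B \right)} = \frac{4}{\sqrt{5 + B}}$ ($D{\left(B \right)} = \frac{4}{\sqrt{B + 5}} = \frac{4}{\sqrt{5 + B}}$)
$\left(D{\left(3 \right)} - 1574\right)^{2} = \left(\frac{4}{\sqrt{5 + 3}} - 1574\right)^{2} = \left(\frac{4}{2 \sqrt{2}} - 1574\right)^{2} = \left(4 \frac{\sqrt{2}}{4} - 1574\right)^{2} = \left(\sqrt{2} - 1574\right)^{2} = \left(-1574 + \sqrt{2}\right)^{2}$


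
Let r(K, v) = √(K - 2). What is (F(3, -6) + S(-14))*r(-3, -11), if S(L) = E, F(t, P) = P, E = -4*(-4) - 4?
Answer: 6*I*√5 ≈ 13.416*I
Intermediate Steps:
r(K, v) = √(-2 + K)
E = 12 (E = 16 - 4 = 12)
S(L) = 12
(F(3, -6) + S(-14))*r(-3, -11) = (-6 + 12)*√(-2 - 3) = 6*√(-5) = 6*(I*√5) = 6*I*√5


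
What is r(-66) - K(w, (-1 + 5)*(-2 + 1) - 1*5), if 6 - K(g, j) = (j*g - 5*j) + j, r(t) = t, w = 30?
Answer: -306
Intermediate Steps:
K(g, j) = 6 + 4*j - g*j (K(g, j) = 6 - ((j*g - 5*j) + j) = 6 - ((g*j - 5*j) + j) = 6 - ((-5*j + g*j) + j) = 6 - (-4*j + g*j) = 6 + (4*j - g*j) = 6 + 4*j - g*j)
r(-66) - K(w, (-1 + 5)*(-2 + 1) - 1*5) = -66 - (6 + 4*((-1 + 5)*(-2 + 1) - 1*5) - 1*30*((-1 + 5)*(-2 + 1) - 1*5)) = -66 - (6 + 4*(4*(-1) - 5) - 1*30*(4*(-1) - 5)) = -66 - (6 + 4*(-4 - 5) - 1*30*(-4 - 5)) = -66 - (6 + 4*(-9) - 1*30*(-9)) = -66 - (6 - 36 + 270) = -66 - 1*240 = -66 - 240 = -306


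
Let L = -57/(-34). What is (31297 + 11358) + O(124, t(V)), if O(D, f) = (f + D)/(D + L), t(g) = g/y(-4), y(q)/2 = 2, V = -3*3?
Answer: 364537909/8546 ≈ 42656.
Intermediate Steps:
L = 57/34 (L = -57*(-1/34) = 57/34 ≈ 1.6765)
V = -9
y(q) = 4 (y(q) = 2*2 = 4)
t(g) = g/4
O(D, f) = (D + f)/(57/34 + D) (O(D, f) = (f + D)/(D + 57/34) = (D + f)/(57/34 + D))
(31297 + 11358) + O(124, t(V)) = (31297 + 11358) + 34*(124 + (1/4)*(-9))/(57 + 34*124) = 42655 + 34*(124 - 9/4)/(57 + 4216) = 42655 + 34*(487/4)/4273 = 42655 + 34*(1/4273)*(487/4) = 42655 + 8279/8546 = 364537909/8546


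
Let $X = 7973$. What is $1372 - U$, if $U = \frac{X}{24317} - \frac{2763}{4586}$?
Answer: $\frac{153032993157}{111517762} \approx 1372.3$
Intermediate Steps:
$U = - \frac{30623693}{111517762}$ ($U = \frac{7973}{24317} - \frac{2763}{4586} = - \frac{30623693}{111517762} \approx -0.27461$)
$1372 - U = 1372 - - \frac{30623693}{111517762} = 1372 + \frac{30623693}{111517762} = \frac{153032993157}{111517762}$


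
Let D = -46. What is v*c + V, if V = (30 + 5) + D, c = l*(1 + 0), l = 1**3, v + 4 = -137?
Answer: -152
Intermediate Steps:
v = -141 (v = -4 - 137 = -141)
l = 1
c = 1 (c = 1*(1 + 0) = 1*1 = 1)
V = -11 (V = (30 + 5) - 46 = 35 - 46 = -11)
v*c + V = -141*1 - 11 = -141 - 11 = -152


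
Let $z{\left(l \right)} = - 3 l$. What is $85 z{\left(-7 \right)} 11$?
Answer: $19635$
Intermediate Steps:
$85 z{\left(-7 \right)} 11 = 85 \left(\left(-3\right) \left(-7\right)\right) 11 = 85 \cdot 21 \cdot 11 = 1785 \cdot 11 = 19635$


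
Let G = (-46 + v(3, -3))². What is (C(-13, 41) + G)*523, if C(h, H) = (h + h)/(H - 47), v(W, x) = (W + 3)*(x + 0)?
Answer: 6433423/3 ≈ 2.1445e+6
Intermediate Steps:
v(W, x) = x*(3 + W) (v(W, x) = (3 + W)*x = x*(3 + W))
C(h, H) = 2*h/(-47 + H) (C(h, H) = (2*h)/(-47 + H) = 2*h/(-47 + H))
G = 4096 (G = (-46 - 3*(3 + 3))² = (-46 - 3*6)² = (-46 - 18)² = (-64)² = 4096)
(C(-13, 41) + G)*523 = (2*(-13)/(-47 + 41) + 4096)*523 = (2*(-13)/(-6) + 4096)*523 = (2*(-13)*(-⅙) + 4096)*523 = (13/3 + 4096)*523 = (12301/3)*523 = 6433423/3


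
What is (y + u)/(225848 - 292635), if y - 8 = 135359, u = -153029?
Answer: 17662/66787 ≈ 0.26445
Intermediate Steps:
y = 135367 (y = 8 + 135359 = 135367)
(y + u)/(225848 - 292635) = (135367 - 153029)/(225848 - 292635) = -17662/(-66787) = -17662*(-1/66787) = 17662/66787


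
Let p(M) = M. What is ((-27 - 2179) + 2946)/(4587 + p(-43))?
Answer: 185/1136 ≈ 0.16285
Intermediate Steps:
((-27 - 2179) + 2946)/(4587 + p(-43)) = ((-27 - 2179) + 2946)/(4587 - 43) = (-2206 + 2946)/4544 = 740*(1/4544) = 185/1136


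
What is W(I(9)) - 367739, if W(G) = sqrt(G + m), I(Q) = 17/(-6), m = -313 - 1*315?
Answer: -367739 + I*sqrt(22710)/6 ≈ -3.6774e+5 + 25.116*I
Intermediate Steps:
m = -628 (m = -313 - 315 = -628)
I(Q) = -17/6 (I(Q) = 17*(-1/6) = -17/6)
W(G) = sqrt(-628 + G) (W(G) = sqrt(G - 628) = sqrt(-628 + G))
W(I(9)) - 367739 = sqrt(-628 - 17/6) - 367739 = sqrt(-3785/6) - 367739 = I*sqrt(22710)/6 - 367739 = -367739 + I*sqrt(22710)/6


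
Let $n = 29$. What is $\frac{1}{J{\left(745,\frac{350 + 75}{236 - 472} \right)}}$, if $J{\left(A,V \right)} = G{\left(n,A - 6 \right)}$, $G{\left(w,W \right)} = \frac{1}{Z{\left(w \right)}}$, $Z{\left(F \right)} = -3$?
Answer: $-3$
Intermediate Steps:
$G{\left(w,W \right)} = - \frac{1}{3}$ ($G{\left(w,W \right)} = \frac{1}{-3} = - \frac{1}{3}$)
$J{\left(A,V \right)} = - \frac{1}{3}$
$\frac{1}{J{\left(745,\frac{350 + 75}{236 - 472} \right)}} = \frac{1}{- \frac{1}{3}} = -3$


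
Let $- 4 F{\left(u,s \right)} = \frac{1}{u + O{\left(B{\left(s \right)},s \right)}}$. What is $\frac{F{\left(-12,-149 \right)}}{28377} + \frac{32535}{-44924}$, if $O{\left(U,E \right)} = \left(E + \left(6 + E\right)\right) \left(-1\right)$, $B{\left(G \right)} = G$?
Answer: $- \frac{258508805831}{356946337440} \approx -0.72422$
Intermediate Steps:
$O{\left(U,E \right)} = -6 - 2 E$ ($O{\left(U,E \right)} = \left(6 + 2 E\right) \left(-1\right) = -6 - 2 E$)
$F{\left(u,s \right)} = - \frac{1}{4 \left(-6 + u - 2 s\right)}$ ($F{\left(u,s \right)} = - \frac{1}{4 \left(u - \left(6 + 2 s\right)\right)} = - \frac{1}{4 \left(-6 + u - 2 s\right)}$)
$\frac{F{\left(-12,-149 \right)}}{28377} + \frac{32535}{-44924} = \frac{\frac{1}{4} \frac{1}{6 - -12 + 2 \left(-149\right)}}{28377} + \frac{32535}{-44924} = \frac{1}{4 \left(6 + 12 - 298\right)} \frac{1}{28377} + 32535 \left(- \frac{1}{44924}\right) = \frac{1}{4 \left(-280\right)} \frac{1}{28377} - \frac{32535}{44924} = \frac{1}{4} \left(- \frac{1}{280}\right) \frac{1}{28377} - \frac{32535}{44924} = \left(- \frac{1}{1120}\right) \frac{1}{28377} - \frac{32535}{44924} = - \frac{1}{31782240} - \frac{32535}{44924} = - \frac{258508805831}{356946337440}$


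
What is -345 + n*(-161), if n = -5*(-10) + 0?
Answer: -8395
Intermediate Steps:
n = 50 (n = 50 + 0 = 50)
-345 + n*(-161) = -345 + 50*(-161) = -345 - 8050 = -8395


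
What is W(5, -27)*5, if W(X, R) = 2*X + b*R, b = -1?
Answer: 185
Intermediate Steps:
W(X, R) = -R + 2*X (W(X, R) = 2*X - R = -R + 2*X)
W(5, -27)*5 = (-1*(-27) + 2*5)*5 = (27 + 10)*5 = 37*5 = 185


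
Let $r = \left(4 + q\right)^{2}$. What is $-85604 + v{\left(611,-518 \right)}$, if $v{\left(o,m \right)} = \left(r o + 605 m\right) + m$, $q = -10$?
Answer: $-377516$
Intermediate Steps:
$r = 36$ ($r = \left(4 - 10\right)^{2} = \left(-6\right)^{2} = 36$)
$v{\left(o,m \right)} = 36 o + 606 m$ ($v{\left(o,m \right)} = \left(36 o + 605 m\right) + m = 36 o + 606 m$)
$-85604 + v{\left(611,-518 \right)} = -85604 + \left(36 \cdot 611 + 606 \left(-518\right)\right) = -85604 + \left(21996 - 313908\right) = -85604 - 291912 = -377516$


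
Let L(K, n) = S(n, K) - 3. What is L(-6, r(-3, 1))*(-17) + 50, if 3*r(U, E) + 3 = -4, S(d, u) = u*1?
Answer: 203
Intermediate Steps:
S(d, u) = u
r(U, E) = -7/3 (r(U, E) = -1 + (1/3)*(-4) = -1 - 4/3 = -7/3)
L(K, n) = -3 + K (L(K, n) = K - 3 = -3 + K)
L(-6, r(-3, 1))*(-17) + 50 = (-3 - 6)*(-17) + 50 = -9*(-17) + 50 = 153 + 50 = 203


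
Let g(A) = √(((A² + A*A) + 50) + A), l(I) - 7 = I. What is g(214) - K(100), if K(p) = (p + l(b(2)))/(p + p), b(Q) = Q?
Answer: -109/200 + 4*√5741 ≈ 302.53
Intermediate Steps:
l(I) = 7 + I
g(A) = √(50 + A + 2*A²) (g(A) = √(((A² + A²) + 50) + A) = √((2*A² + 50) + A) = √((50 + 2*A²) + A) = √(50 + A + 2*A²))
K(p) = (9 + p)/(2*p) (K(p) = (p + (7 + 2))/(p + p) = (p + 9)/((2*p)) = (9 + p)*(1/(2*p)) = (9 + p)/(2*p))
g(214) - K(100) = √(50 + 214 + 2*214²) - (9 + 100)/(2*100) = √(50 + 214 + 2*45796) - 109/(2*100) = √(50 + 214 + 91592) - 1*109/200 = √91856 - 109/200 = 4*√5741 - 109/200 = -109/200 + 4*√5741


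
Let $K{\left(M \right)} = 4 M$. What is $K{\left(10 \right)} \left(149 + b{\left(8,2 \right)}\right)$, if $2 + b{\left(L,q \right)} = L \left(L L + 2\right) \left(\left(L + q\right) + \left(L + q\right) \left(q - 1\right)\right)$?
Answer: $428280$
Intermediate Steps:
$b{\left(L,q \right)} = -2 + L \left(2 + L^{2}\right) \left(L + q + \left(-1 + q\right) \left(L + q\right)\right)$ ($b{\left(L,q \right)} = -2 + L \left(L L + 2\right) \left(\left(L + q\right) + \left(L + q\right) \left(q - 1\right)\right) = -2 + L \left(L^{2} + 2\right) \left(\left(L + q\right) + \left(L + q\right) \left(-1 + q\right)\right) = -2 + L \left(2 + L^{2}\right) \left(\left(L + q\right) + \left(-1 + q\right) \left(L + q\right)\right) = -2 + L \left(2 + L^{2}\right) \left(L + q + \left(-1 + q\right) \left(L + q\right)\right)$)
$K{\left(10 \right)} \left(149 + b{\left(8,2 \right)}\right) = 4 \cdot 10 \left(149 + \left(-2 + 2 \cdot 8^{4} + 8^{3} \cdot 2^{2} + 2 \cdot 8 \cdot 2^{2} + 2 \cdot 2 \cdot 8^{2}\right)\right) = 40 \left(149 + \left(-2 + 2 \cdot 4096 + 512 \cdot 4 + 2 \cdot 8 \cdot 4 + 2 \cdot 2 \cdot 64\right)\right) = 40 \left(149 + \left(-2 + 8192 + 2048 + 64 + 256\right)\right) = 40 \left(149 + 10558\right) = 40 \cdot 10707 = 428280$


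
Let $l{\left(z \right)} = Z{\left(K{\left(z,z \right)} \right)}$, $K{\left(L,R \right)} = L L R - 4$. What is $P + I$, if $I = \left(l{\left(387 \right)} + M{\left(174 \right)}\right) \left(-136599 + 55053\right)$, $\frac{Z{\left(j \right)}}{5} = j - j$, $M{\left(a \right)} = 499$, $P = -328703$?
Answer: $-41020157$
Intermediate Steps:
$K{\left(L,R \right)} = -4 + R L^{2}$ ($K{\left(L,R \right)} = L^{2} R - 4 = R L^{2} - 4 = -4 + R L^{2}$)
$Z{\left(j \right)} = 0$ ($Z{\left(j \right)} = 5 \left(j - j\right) = 5 \cdot 0 = 0$)
$l{\left(z \right)} = 0$
$I = -40691454$ ($I = \left(0 + 499\right) \left(-136599 + 55053\right) = 499 \left(-81546\right) = -40691454$)
$P + I = -328703 - 40691454 = -41020157$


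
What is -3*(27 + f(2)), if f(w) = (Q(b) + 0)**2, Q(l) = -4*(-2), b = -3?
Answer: -273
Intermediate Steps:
Q(l) = 8
f(w) = 64 (f(w) = (8 + 0)**2 = 8**2 = 64)
-3*(27 + f(2)) = -3*(27 + 64) = -3*91 = -273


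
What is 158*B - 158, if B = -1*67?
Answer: -10744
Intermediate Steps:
B = -67
158*B - 158 = 158*(-67) - 158 = -10586 - 158 = -10744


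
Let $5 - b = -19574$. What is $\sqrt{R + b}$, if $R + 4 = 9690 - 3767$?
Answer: $\sqrt{25498} \approx 159.68$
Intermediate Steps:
$b = 19579$ ($b = 5 - -19574 = 5 + 19574 = 19579$)
$R = 5919$ ($R = -4 + \left(9690 - 3767\right) = -4 + 5923 = 5919$)
$\sqrt{R + b} = \sqrt{5919 + 19579} = \sqrt{25498}$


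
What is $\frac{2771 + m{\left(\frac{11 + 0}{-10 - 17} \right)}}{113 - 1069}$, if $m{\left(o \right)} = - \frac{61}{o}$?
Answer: $- \frac{8032}{2629} \approx -3.0552$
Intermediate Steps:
$\frac{2771 + m{\left(\frac{11 + 0}{-10 - 17} \right)}}{113 - 1069} = \frac{2771 - \frac{61}{\left(11 + 0\right) \frac{1}{-10 - 17}}}{113 - 1069} = \frac{2771 - \frac{61}{11 \frac{1}{-27}}}{-956} = \left(2771 - \frac{61}{11 \left(- \frac{1}{27}\right)}\right) \left(- \frac{1}{956}\right) = \left(2771 - \frac{61}{- \frac{11}{27}}\right) \left(- \frac{1}{956}\right) = \left(2771 - - \frac{1647}{11}\right) \left(- \frac{1}{956}\right) = \left(2771 + \frac{1647}{11}\right) \left(- \frac{1}{956}\right) = \frac{32128}{11} \left(- \frac{1}{956}\right) = - \frac{8032}{2629}$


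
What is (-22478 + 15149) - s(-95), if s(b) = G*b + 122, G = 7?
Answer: -6786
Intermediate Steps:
s(b) = 122 + 7*b (s(b) = 7*b + 122 = 122 + 7*b)
(-22478 + 15149) - s(-95) = (-22478 + 15149) - (122 + 7*(-95)) = -7329 - (122 - 665) = -7329 - 1*(-543) = -7329 + 543 = -6786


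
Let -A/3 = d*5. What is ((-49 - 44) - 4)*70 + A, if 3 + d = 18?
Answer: -7015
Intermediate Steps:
d = 15 (d = -3 + 18 = 15)
A = -225 (A = -45*5 = -3*75 = -225)
((-49 - 44) - 4)*70 + A = ((-49 - 44) - 4)*70 - 225 = (-93 - 4)*70 - 225 = -97*70 - 225 = -6790 - 225 = -7015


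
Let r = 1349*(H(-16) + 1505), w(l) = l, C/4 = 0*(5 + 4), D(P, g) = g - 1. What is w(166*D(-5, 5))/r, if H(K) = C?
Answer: 664/2030245 ≈ 0.00032705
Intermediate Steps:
D(P, g) = -1 + g
C = 0 (C = 4*(0*(5 + 4)) = 4*(0*9) = 4*0 = 0)
H(K) = 0
r = 2030245 (r = 1349*(0 + 1505) = 1349*1505 = 2030245)
w(166*D(-5, 5))/r = (166*(-1 + 5))/2030245 = (166*4)*(1/2030245) = 664*(1/2030245) = 664/2030245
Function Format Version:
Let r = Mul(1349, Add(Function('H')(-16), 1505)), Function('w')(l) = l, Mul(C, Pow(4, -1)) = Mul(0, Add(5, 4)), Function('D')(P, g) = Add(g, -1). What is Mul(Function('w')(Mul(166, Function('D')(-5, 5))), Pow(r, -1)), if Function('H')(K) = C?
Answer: Rational(664, 2030245) ≈ 0.00032705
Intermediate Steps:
Function('D')(P, g) = Add(-1, g)
C = 0 (C = Mul(4, Mul(0, Add(5, 4))) = Mul(4, Mul(0, 9)) = Mul(4, 0) = 0)
Function('H')(K) = 0
r = 2030245 (r = Mul(1349, Add(0, 1505)) = Mul(1349, 1505) = 2030245)
Mul(Function('w')(Mul(166, Function('D')(-5, 5))), Pow(r, -1)) = Mul(Mul(166, Add(-1, 5)), Pow(2030245, -1)) = Mul(Mul(166, 4), Rational(1, 2030245)) = Mul(664, Rational(1, 2030245)) = Rational(664, 2030245)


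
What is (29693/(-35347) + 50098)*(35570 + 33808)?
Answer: 122853474067314/35347 ≈ 3.4756e+9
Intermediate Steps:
(29693/(-35347) + 50098)*(35570 + 33808) = (29693*(-1/35347) + 50098)*69378 = (-29693/35347 + 50098)*69378 = (1770784313/35347)*69378 = 122853474067314/35347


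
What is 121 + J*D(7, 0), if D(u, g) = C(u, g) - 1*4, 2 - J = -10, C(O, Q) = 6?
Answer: 145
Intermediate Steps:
J = 12 (J = 2 - 1*(-10) = 2 + 10 = 12)
D(u, g) = 2 (D(u, g) = 6 - 1*4 = 6 - 4 = 2)
121 + J*D(7, 0) = 121 + 12*2 = 121 + 24 = 145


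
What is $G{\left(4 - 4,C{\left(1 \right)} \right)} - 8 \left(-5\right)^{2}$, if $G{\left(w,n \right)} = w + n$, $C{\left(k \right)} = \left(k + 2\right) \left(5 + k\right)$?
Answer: $-182$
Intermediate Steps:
$C{\left(k \right)} = \left(2 + k\right) \left(5 + k\right)$
$G{\left(w,n \right)} = n + w$
$G{\left(4 - 4,C{\left(1 \right)} \right)} - 8 \left(-5\right)^{2} = \left(\left(10 + 1^{2} + 7 \cdot 1\right) + \left(4 - 4\right)\right) - 8 \left(-5\right)^{2} = \left(\left(10 + 1 + 7\right) + \left(4 - 4\right)\right) - 200 = \left(18 + 0\right) - 200 = 18 - 200 = -182$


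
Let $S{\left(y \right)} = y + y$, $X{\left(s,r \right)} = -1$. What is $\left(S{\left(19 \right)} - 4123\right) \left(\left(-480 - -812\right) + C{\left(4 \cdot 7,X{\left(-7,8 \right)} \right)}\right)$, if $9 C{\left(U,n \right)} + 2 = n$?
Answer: $- \frac{4064575}{3} \approx -1.3549 \cdot 10^{6}$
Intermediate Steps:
$C{\left(U,n \right)} = - \frac{2}{9} + \frac{n}{9}$
$S{\left(y \right)} = 2 y$
$\left(S{\left(19 \right)} - 4123\right) \left(\left(-480 - -812\right) + C{\left(4 \cdot 7,X{\left(-7,8 \right)} \right)}\right) = \left(2 \cdot 19 - 4123\right) \left(\left(-480 - -812\right) + \left(- \frac{2}{9} + \frac{1}{9} \left(-1\right)\right)\right) = \left(38 - 4123\right) \left(\left(-480 + 812\right) - \frac{1}{3}\right) = - 4085 \left(332 - \frac{1}{3}\right) = \left(-4085\right) \frac{995}{3} = - \frac{4064575}{3}$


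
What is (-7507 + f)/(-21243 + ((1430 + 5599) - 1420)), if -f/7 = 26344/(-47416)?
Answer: 22235469/46331359 ≈ 0.47992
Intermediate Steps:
f = 23051/5927 (f = -184408/(-47416) = -184408*(-1)/47416 = -7*(-3293/5927) = 23051/5927 ≈ 3.8892)
(-7507 + f)/(-21243 + ((1430 + 5599) - 1420)) = (-7507 + 23051/5927)/(-21243 + ((1430 + 5599) - 1420)) = -44470938/(5927*(-21243 + (7029 - 1420))) = -44470938/(5927*(-21243 + 5609)) = -44470938/5927/(-15634) = -44470938/5927*(-1/15634) = 22235469/46331359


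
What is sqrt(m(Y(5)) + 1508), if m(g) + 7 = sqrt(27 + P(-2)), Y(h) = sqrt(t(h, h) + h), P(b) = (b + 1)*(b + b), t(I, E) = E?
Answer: sqrt(1501 + sqrt(31)) ≈ 38.815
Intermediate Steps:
P(b) = 2*b*(1 + b) (P(b) = (1 + b)*(2*b) = 2*b*(1 + b))
Y(h) = sqrt(2)*sqrt(h) (Y(h) = sqrt(h + h) = sqrt(2*h) = sqrt(2)*sqrt(h))
m(g) = -7 + sqrt(31) (m(g) = -7 + sqrt(27 + 2*(-2)*(1 - 2)) = -7 + sqrt(27 + 2*(-2)*(-1)) = -7 + sqrt(27 + 4) = -7 + sqrt(31))
sqrt(m(Y(5)) + 1508) = sqrt((-7 + sqrt(31)) + 1508) = sqrt(1501 + sqrt(31))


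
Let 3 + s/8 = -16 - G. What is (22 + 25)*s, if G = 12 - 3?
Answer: -10528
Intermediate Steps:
G = 9
s = -224 (s = -24 + 8*(-16 - 1*9) = -24 + 8*(-16 - 9) = -24 + 8*(-25) = -24 - 200 = -224)
(22 + 25)*s = (22 + 25)*(-224) = 47*(-224) = -10528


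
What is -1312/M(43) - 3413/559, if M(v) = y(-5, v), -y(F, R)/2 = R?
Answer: 5115/559 ≈ 9.1503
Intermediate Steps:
y(F, R) = -2*R
M(v) = -2*v
-1312/M(43) - 3413/559 = -1312/((-2*43)) - 3413/559 = -1312/(-86) - 3413*1/559 = -1312*(-1/86) - 3413/559 = 656/43 - 3413/559 = 5115/559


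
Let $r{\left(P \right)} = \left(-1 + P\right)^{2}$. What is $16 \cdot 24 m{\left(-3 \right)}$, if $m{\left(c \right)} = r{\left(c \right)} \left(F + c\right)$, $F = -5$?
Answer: $-49152$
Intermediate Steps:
$m{\left(c \right)} = \left(-1 + c\right)^{2} \left(-5 + c\right)$
$16 \cdot 24 m{\left(-3 \right)} = 16 \cdot 24 \left(-1 - 3\right)^{2} \left(-5 - 3\right) = 384 \left(-4\right)^{2} \left(-8\right) = 384 \cdot 16 \left(-8\right) = 384 \left(-128\right) = -49152$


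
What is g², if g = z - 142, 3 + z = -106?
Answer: 63001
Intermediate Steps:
z = -109 (z = -3 - 106 = -109)
g = -251 (g = -109 - 142 = -251)
g² = (-251)² = 63001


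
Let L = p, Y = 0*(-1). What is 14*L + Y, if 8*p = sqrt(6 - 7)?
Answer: 7*I/4 ≈ 1.75*I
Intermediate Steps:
Y = 0
p = I/8 (p = sqrt(6 - 7)/8 = sqrt(-1)/8 = I/8 ≈ 0.125*I)
L = I/8 ≈ 0.125*I
14*L + Y = 14*(I/8) + 0 = 7*I/4 + 0 = 7*I/4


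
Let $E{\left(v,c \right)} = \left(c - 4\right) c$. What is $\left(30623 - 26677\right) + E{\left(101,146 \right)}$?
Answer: $24678$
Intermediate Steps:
$E{\left(v,c \right)} = c \left(-4 + c\right)$ ($E{\left(v,c \right)} = \left(-4 + c\right) c = c \left(-4 + c\right)$)
$\left(30623 - 26677\right) + E{\left(101,146 \right)} = \left(30623 - 26677\right) + 146 \left(-4 + 146\right) = 3946 + 146 \cdot 142 = 3946 + 20732 = 24678$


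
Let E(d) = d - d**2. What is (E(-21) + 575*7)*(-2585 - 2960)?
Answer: -19756835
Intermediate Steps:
(E(-21) + 575*7)*(-2585 - 2960) = (-21*(1 - 1*(-21)) + 575*7)*(-2585 - 2960) = (-21*(1 + 21) + 4025)*(-5545) = (-21*22 + 4025)*(-5545) = (-462 + 4025)*(-5545) = 3563*(-5545) = -19756835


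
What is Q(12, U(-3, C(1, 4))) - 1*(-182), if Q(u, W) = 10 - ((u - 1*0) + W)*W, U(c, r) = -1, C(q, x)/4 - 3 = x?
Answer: 203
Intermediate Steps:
C(q, x) = 12 + 4*x
Q(u, W) = 10 - W*(W + u) (Q(u, W) = 10 - ((u + 0) + W)*W = 10 - (u + W)*W = 10 - (W + u)*W = 10 - W*(W + u))
Q(12, U(-3, C(1, 4))) - 1*(-182) = (10 - 1*(-1)² - 1*(-1)*12) - 1*(-182) = (10 - 1*1 + 12) + 182 = (10 - 1 + 12) + 182 = 21 + 182 = 203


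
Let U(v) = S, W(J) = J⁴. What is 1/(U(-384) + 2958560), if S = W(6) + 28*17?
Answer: 1/2960332 ≈ 3.3780e-7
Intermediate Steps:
S = 1772 (S = 6⁴ + 28*17 = 1296 + 476 = 1772)
U(v) = 1772
1/(U(-384) + 2958560) = 1/(1772 + 2958560) = 1/2960332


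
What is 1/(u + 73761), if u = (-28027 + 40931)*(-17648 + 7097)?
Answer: -1/136076343 ≈ -7.3488e-9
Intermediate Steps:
u = -136150104 (u = 12904*(-10551) = -136150104)
1/(u + 73761) = 1/(-136150104 + 73761) = 1/(-136076343) = -1/136076343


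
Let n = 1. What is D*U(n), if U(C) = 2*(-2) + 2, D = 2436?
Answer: -4872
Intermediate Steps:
U(C) = -2 (U(C) = -4 + 2 = -2)
D*U(n) = 2436*(-2) = -4872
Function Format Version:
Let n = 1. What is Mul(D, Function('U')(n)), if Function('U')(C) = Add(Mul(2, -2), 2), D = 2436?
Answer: -4872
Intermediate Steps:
Function('U')(C) = -2 (Function('U')(C) = Add(-4, 2) = -2)
Mul(D, Function('U')(n)) = Mul(2436, -2) = -4872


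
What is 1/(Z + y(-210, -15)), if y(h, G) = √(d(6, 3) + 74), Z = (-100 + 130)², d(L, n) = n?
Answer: 900/809923 - √77/809923 ≈ 0.0011004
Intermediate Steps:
Z = 900 (Z = 30² = 900)
y(h, G) = √77 (y(h, G) = √(3 + 74) = √77)
1/(Z + y(-210, -15)) = 1/(900 + √77)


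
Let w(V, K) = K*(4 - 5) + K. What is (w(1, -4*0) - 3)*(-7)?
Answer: 21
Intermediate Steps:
w(V, K) = 0 (w(V, K) = K*(-1) + K = -K + K = 0)
(w(1, -4*0) - 3)*(-7) = (0 - 3)*(-7) = -3*(-7) = 21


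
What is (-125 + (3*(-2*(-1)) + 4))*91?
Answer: -10465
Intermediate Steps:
(-125 + (3*(-2*(-1)) + 4))*91 = (-125 + (3*2 + 4))*91 = (-125 + (6 + 4))*91 = (-125 + 10)*91 = -115*91 = -10465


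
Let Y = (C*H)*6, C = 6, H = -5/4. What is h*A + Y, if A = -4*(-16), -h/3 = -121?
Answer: 23187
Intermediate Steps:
h = 363 (h = -3*(-121) = 363)
H = -5/4 (H = -5*¼ = -5/4 ≈ -1.2500)
A = 64
Y = -45 (Y = (6*(-5/4))*6 = -15/2*6 = -45)
h*A + Y = 363*64 - 45 = 23232 - 45 = 23187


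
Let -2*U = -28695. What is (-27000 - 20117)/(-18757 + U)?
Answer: 94234/8819 ≈ 10.685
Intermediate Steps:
U = 28695/2 (U = -½*(-28695) = 28695/2 ≈ 14348.)
(-27000 - 20117)/(-18757 + U) = (-27000 - 20117)/(-18757 + 28695/2) = -47117/(-8819/2) = -47117*(-2/8819) = 94234/8819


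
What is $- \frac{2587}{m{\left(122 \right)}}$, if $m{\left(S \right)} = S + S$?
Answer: $- \frac{2587}{244} \approx -10.602$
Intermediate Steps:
$m{\left(S \right)} = 2 S$
$- \frac{2587}{m{\left(122 \right)}} = - \frac{2587}{2 \cdot 122} = - \frac{2587}{244}$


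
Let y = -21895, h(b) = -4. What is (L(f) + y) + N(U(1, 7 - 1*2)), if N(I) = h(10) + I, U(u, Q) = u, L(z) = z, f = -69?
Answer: -21967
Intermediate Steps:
N(I) = -4 + I
(L(f) + y) + N(U(1, 7 - 1*2)) = (-69 - 21895) + (-4 + 1) = -21964 - 3 = -21967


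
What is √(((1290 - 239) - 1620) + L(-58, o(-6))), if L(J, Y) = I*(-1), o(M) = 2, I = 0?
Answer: I*√569 ≈ 23.854*I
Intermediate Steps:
L(J, Y) = 0 (L(J, Y) = 0*(-1) = 0)
√(((1290 - 239) - 1620) + L(-58, o(-6))) = √(((1290 - 239) - 1620) + 0) = √((1051 - 1620) + 0) = √(-569 + 0) = √(-569) = I*√569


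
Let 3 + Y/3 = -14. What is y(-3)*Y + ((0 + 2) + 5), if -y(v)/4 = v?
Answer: -605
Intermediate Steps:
Y = -51 (Y = -9 + 3*(-14) = -9 - 42 = -51)
y(v) = -4*v
y(-3)*Y + ((0 + 2) + 5) = -4*(-3)*(-51) + ((0 + 2) + 5) = 12*(-51) + (2 + 5) = -612 + 7 = -605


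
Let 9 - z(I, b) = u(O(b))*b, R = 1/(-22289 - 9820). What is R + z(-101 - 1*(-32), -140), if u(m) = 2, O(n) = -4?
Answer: 9279500/32109 ≈ 289.00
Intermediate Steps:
R = -1/32109 (R = 1/(-32109) = -1/32109 ≈ -3.1144e-5)
z(I, b) = 9 - 2*b
R + z(-101 - 1*(-32), -140) = -1/32109 + (9 - 2*(-140)) = -1/32109 + (9 + 280) = -1/32109 + 289 = 9279500/32109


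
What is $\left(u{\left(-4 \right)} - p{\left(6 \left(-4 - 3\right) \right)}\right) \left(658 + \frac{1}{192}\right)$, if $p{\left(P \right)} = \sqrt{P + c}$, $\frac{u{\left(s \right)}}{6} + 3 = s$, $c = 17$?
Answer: $- \frac{884359}{32} - \frac{631685 i}{192} \approx -27636.0 - 3290.0 i$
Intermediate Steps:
$u{\left(s \right)} = -18 + 6 s$
$p{\left(P \right)} = \sqrt{17 + P}$ ($p{\left(P \right)} = \sqrt{P + 17} = \sqrt{17 + P}$)
$\left(u{\left(-4 \right)} - p{\left(6 \left(-4 - 3\right) \right)}\right) \left(658 + \frac{1}{192}\right) = \left(\left(-18 + 6 \left(-4\right)\right) - \sqrt{17 + 6 \left(-4 - 3\right)}\right) \left(658 + \frac{1}{192}\right) = \left(\left(-18 - 24\right) - \sqrt{17 + 6 \left(-7\right)}\right) \left(658 + \frac{1}{192}\right) = \left(-42 - \sqrt{17 - 42}\right) \frac{126337}{192} = \left(-42 - \sqrt{-25}\right) \frac{126337}{192} = \left(-42 - 5 i\right) \frac{126337}{192} = - \frac{884359}{32} - \frac{631685 i}{192}$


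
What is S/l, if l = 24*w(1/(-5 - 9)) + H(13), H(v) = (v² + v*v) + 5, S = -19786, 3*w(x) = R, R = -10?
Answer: -19786/263 ≈ -75.232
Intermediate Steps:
w(x) = -10/3 (w(x) = (⅓)*(-10) = -10/3)
H(v) = 5 + 2*v² (H(v) = (v² + v²) + 5 = 2*v² + 5 = 5 + 2*v²)
l = 263 (l = 24*(-10/3) + (5 + 2*13²) = -80 + (5 + 2*169) = -80 + (5 + 338) = -80 + 343 = 263)
S/l = -19786/263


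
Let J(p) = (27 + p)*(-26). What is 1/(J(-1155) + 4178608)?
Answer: 1/4207936 ≈ 2.3765e-7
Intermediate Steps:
J(p) = -702 - 26*p
1/(J(-1155) + 4178608) = 1/((-702 - 26*(-1155)) + 4178608) = 1/((-702 + 30030) + 4178608) = 1/(29328 + 4178608) = 1/4207936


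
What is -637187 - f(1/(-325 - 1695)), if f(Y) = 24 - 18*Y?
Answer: -643583119/1010 ≈ -6.3721e+5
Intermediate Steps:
-637187 - f(1/(-325 - 1695)) = -637187 - (24 - 18/(-325 - 1695)) = -637187 - (24 - 18/(-2020)) = -637187 - (24 - 18*(-1/2020)) = -637187 - (24 + 9/1010) = -637187 - 1*24249/1010 = -637187 - 24249/1010 = -643583119/1010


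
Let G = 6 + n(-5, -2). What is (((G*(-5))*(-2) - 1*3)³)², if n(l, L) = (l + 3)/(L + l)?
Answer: 5411082280083481/117649 ≈ 4.5993e+10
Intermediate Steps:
n(l, L) = (3 + l)/(L + l)
G = 44/7 (G = 6 + (3 - 5)/(-2 - 5) = 6 - 2/(-7) = 6 - ⅐*(-2) = 6 + 2/7 = 44/7 ≈ 6.2857)
(((G*(-5))*(-2) - 1*3)³)² = ((((44/7)*(-5))*(-2) - 1*3)³)² = ((-220/7*(-2) - 3)³)² = ((440/7 - 3)³)² = ((419/7)³)² = (73560059/343)² = 5411082280083481/117649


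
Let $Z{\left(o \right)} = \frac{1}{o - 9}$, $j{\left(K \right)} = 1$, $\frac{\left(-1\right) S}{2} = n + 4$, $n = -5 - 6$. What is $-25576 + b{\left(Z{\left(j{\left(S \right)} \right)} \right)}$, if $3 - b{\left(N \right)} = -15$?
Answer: $-25558$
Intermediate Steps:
$n = -11$ ($n = -5 - 6 = -11$)
$S = 14$ ($S = - 2 \left(-11 + 4\right) = \left(-2\right) \left(-7\right) = 14$)
$Z{\left(o \right)} = \frac{1}{-9 + o}$
$b{\left(N \right)} = 18$ ($b{\left(N \right)} = 3 - -15 = 3 + 15 = 18$)
$-25576 + b{\left(Z{\left(j{\left(S \right)} \right)} \right)} = -25576 + 18 = -25558$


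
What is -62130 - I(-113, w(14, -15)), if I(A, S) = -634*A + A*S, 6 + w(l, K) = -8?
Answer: -135354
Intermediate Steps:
w(l, K) = -14 (w(l, K) = -6 - 8 = -14)
-62130 - I(-113, w(14, -15)) = -62130 - (-113)*(-634 - 14) = -62130 - (-113)*(-648) = -62130 - 1*73224 = -62130 - 73224 = -135354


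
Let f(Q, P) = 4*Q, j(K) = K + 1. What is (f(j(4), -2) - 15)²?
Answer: 25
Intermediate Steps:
j(K) = 1 + K
(f(j(4), -2) - 15)² = (4*(1 + 4) - 15)² = (4*5 - 15)² = (20 - 15)² = 5² = 25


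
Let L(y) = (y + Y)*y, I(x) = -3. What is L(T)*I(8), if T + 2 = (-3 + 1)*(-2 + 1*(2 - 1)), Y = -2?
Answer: 0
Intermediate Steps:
T = 0 (T = -2 + (-3 + 1)*(-2 + 1*(2 - 1)) = -2 - 2*(-2 + 1*1) = -2 - 2*(-2 + 1) = -2 - 2*(-1) = -2 + 2 = 0)
L(y) = y*(-2 + y) (L(y) = (y - 2)*y = (-2 + y)*y = y*(-2 + y))
L(T)*I(8) = (0*(-2 + 0))*(-3) = (0*(-2))*(-3) = 0*(-3) = 0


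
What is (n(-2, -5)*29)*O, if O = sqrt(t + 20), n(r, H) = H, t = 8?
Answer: -290*sqrt(7) ≈ -767.27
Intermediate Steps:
O = 2*sqrt(7) (O = sqrt(8 + 20) = sqrt(28) = 2*sqrt(7) ≈ 5.2915)
(n(-2, -5)*29)*O = (-5*29)*(2*sqrt(7)) = -290*sqrt(7)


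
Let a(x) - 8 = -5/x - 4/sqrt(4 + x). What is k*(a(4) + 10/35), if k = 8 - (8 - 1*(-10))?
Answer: -985/14 + 10*sqrt(2) ≈ -56.215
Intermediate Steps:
a(x) = 8 - 5/x - 4/sqrt(4 + x) (a(x) = 8 + (-5/x - 4/sqrt(4 + x)) = 8 - 5/x - 4/sqrt(4 + x))
k = -10 (k = 8 - (8 + 10) = 8 - 1*18 = 8 - 18 = -10)
k*(a(4) + 10/35) = -10*((8 - 5/4 - 4/sqrt(4 + 4)) + 10/35) = -10*((8 - 5*1/4 - sqrt(2)) + 10*(1/35)) = -10*((8 - 5/4 - sqrt(2)) + 2/7) = -10*((27/4 - sqrt(2)) + 2/7) = -10*(197/28 - sqrt(2)) = -985/14 + 10*sqrt(2)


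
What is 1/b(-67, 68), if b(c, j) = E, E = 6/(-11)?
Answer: -11/6 ≈ -1.8333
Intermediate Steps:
E = -6/11 (E = 6*(-1/11) = -6/11 ≈ -0.54545)
b(c, j) = -6/11
1/b(-67, 68) = 1/(-6/11) = -11/6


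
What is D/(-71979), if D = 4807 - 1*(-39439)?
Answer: -44246/71979 ≈ -0.61471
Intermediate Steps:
D = 44246 (D = 4807 + 39439 = 44246)
D/(-71979) = 44246/(-71979) = 44246*(-1/71979) = -44246/71979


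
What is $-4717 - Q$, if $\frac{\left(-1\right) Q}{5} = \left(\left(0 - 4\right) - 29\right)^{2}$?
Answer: $728$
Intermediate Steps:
$Q = -5445$ ($Q = - 5 \left(\left(0 - 4\right) - 29\right)^{2} = - 5 \left(-4 - 29\right)^{2} = - 5 \left(-33\right)^{2} = \left(-5\right) 1089 = -5445$)
$-4717 - Q = -4717 - -5445 = -4717 + 5445 = 728$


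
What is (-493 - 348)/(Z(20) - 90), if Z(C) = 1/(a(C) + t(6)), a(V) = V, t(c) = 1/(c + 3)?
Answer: 152221/16281 ≈ 9.3496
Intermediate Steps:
t(c) = 1/(3 + c)
Z(C) = 1/(⅑ + C) (Z(C) = 1/(C + 1/(3 + 6)) = 1/(C + 1/9) = 1/(C + ⅑) = 1/(⅑ + C))
(-493 - 348)/(Z(20) - 90) = (-493 - 348)/(9/(1 + 9*20) - 90) = -841/(9/(1 + 180) - 90) = -841/(9/181 - 90) = -841/(-16281/181) = -841*(-181/16281) = 152221/16281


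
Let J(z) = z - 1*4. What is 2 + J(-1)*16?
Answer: -78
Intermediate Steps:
J(z) = -4 + z (J(z) = z - 4 = -4 + z)
2 + J(-1)*16 = 2 + (-4 - 1)*16 = 2 - 5*16 = 2 - 80 = -78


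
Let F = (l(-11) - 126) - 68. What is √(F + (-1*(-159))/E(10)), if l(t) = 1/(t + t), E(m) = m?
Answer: I*√538890/55 ≈ 13.347*I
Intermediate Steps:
l(t) = 1/(2*t)
F = -4269/22 (F = ((½)/(-11) - 126) - 68 = ((½)*(-1/11) - 126) - 68 = (-1/22 - 126) - 68 = -2773/22 - 68 = -4269/22 ≈ -194.05)
√(F + (-1*(-159))/E(10)) = √(-4269/22 - 1*(-159)/10) = √(-4269/22 + 159*(⅒)) = √(-4269/22 + 159/10) = √(-9798/55) = I*√538890/55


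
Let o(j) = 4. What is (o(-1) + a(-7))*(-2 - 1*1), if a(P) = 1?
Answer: -15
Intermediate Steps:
(o(-1) + a(-7))*(-2 - 1*1) = (4 + 1)*(-2 - 1*1) = 5*(-2 - 1) = 5*(-3) = -15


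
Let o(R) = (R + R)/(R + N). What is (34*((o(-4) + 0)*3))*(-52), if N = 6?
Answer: 21216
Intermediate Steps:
o(R) = 2*R/(6 + R) (o(R) = (R + R)/(R + 6) = (2*R)/(6 + R) = 2*R/(6 + R))
(34*((o(-4) + 0)*3))*(-52) = (34*((2*(-4)/(6 - 4) + 0)*3))*(-52) = (34*((2*(-4)/2 + 0)*3))*(-52) = (34*((2*(-4)*(1/2) + 0)*3))*(-52) = (34*((-4 + 0)*3))*(-52) = (34*(-4*3))*(-52) = (34*(-12))*(-52) = -408*(-52) = 21216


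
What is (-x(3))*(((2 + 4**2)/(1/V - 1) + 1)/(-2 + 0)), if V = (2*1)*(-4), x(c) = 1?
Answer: -15/2 ≈ -7.5000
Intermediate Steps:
V = -8 (V = 2*(-4) = -8)
(-x(3))*(((2 + 4**2)/(1/V - 1) + 1)/(-2 + 0)) = (-1*1)*(((2 + 4**2)/(1/(-8) - 1) + 1)/(-2 + 0)) = -((2 + 16)/(-1/8 - 1) + 1)/(-2) = -(18/(-9/8) + 1)*(-1)/2 = -(18*(-8/9) + 1)*(-1)/2 = -(-16 + 1)*(-1)/2 = -(-15)*(-1)/2 = -1*15/2 = -15/2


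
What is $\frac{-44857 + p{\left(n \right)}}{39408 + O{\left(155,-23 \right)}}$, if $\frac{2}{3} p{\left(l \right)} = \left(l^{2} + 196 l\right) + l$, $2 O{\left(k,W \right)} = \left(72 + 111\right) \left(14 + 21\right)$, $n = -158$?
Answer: $- \frac{108200}{85221} \approx -1.2696$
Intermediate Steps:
$O{\left(k,W \right)} = \frac{6405}{2}$ ($O{\left(k,W \right)} = \frac{\left(72 + 111\right) \left(14 + 21\right)}{2} = \frac{183 \cdot 35}{2} = \frac{1}{2} \cdot 6405 = \frac{6405}{2}$)
$p{\left(l \right)} = \frac{3 l^{2}}{2} + \frac{591 l}{2}$ ($p{\left(l \right)} = \frac{3 \left(\left(l^{2} + 196 l\right) + l\right)}{2} = \frac{3 \left(l^{2} + 197 l\right)}{2} = \frac{3 l^{2}}{2} + \frac{591 l}{2}$)
$\frac{-44857 + p{\left(n \right)}}{39408 + O{\left(155,-23 \right)}} = \frac{-44857 + \frac{3}{2} \left(-158\right) \left(197 - 158\right)}{39408 + \frac{6405}{2}} = \frac{-44857 + \frac{3}{2} \left(-158\right) 39}{\frac{85221}{2}} = \left(-44857 - 9243\right) \frac{2}{85221} = \left(-54100\right) \frac{2}{85221} = - \frac{108200}{85221}$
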